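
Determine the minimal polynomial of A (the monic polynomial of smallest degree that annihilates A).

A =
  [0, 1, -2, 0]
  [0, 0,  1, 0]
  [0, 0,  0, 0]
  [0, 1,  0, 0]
x^3

The characteristic polynomial is χ_A(x) = x^4, so the eigenvalues are known. The minimal polynomial is
  m_A(x) = Π_λ (x − λ)^{k_λ}
where k_λ is the size of the *largest* Jordan block for λ (equivalently, the smallest k with (A − λI)^k v = 0 for every generalised eigenvector v of λ).

  λ = 0: largest Jordan block has size 3, contributing (x − 0)^3

So m_A(x) = x^3 = x^3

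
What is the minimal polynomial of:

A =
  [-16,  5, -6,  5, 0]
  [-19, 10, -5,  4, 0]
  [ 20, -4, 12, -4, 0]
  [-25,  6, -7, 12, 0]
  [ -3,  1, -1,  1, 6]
x^4 - 18*x^3 + 108*x^2 - 216*x

The characteristic polynomial is χ_A(x) = x*(x - 6)^4, so the eigenvalues are known. The minimal polynomial is
  m_A(x) = Π_λ (x − λ)^{k_λ}
where k_λ is the size of the *largest* Jordan block for λ (equivalently, the smallest k with (A − λI)^k v = 0 for every generalised eigenvector v of λ).

  λ = 0: largest Jordan block has size 1, contributing (x − 0)
  λ = 6: largest Jordan block has size 3, contributing (x − 6)^3

So m_A(x) = x*(x - 6)^3 = x^4 - 18*x^3 + 108*x^2 - 216*x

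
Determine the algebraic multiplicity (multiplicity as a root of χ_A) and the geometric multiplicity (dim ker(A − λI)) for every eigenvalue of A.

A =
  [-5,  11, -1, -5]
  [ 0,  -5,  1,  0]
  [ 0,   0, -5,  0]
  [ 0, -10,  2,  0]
λ = -5: alg = 3, geom = 1; λ = 0: alg = 1, geom = 1

Step 1 — factor the characteristic polynomial to read off the algebraic multiplicities:
  χ_A(x) = x*(x + 5)^3

Step 2 — compute geometric multiplicities via the rank-nullity identity g(λ) = n − rank(A − λI):
  rank(A − (-5)·I) = 3, so dim ker(A − (-5)·I) = n − 3 = 1
  rank(A − (0)·I) = 3, so dim ker(A − (0)·I) = n − 3 = 1

Summary:
  λ = -5: algebraic multiplicity = 3, geometric multiplicity = 1
  λ = 0: algebraic multiplicity = 1, geometric multiplicity = 1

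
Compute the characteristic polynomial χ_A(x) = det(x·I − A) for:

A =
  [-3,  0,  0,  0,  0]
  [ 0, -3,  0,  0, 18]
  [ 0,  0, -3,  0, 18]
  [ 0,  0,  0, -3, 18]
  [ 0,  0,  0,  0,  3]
x^5 + 9*x^4 + 18*x^3 - 54*x^2 - 243*x - 243

Expanding det(x·I − A) (e.g. by cofactor expansion or by noting that A is similar to its Jordan form J, which has the same characteristic polynomial as A) gives
  χ_A(x) = x^5 + 9*x^4 + 18*x^3 - 54*x^2 - 243*x - 243
which factors as (x - 3)*(x + 3)^4. The eigenvalues (with algebraic multiplicities) are λ = -3 with multiplicity 4, λ = 3 with multiplicity 1.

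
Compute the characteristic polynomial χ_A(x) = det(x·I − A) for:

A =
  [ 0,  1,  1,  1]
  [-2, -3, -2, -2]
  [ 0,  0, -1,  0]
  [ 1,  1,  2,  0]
x^4 + 4*x^3 + 6*x^2 + 4*x + 1

Expanding det(x·I − A) (e.g. by cofactor expansion or by noting that A is similar to its Jordan form J, which has the same characteristic polynomial as A) gives
  χ_A(x) = x^4 + 4*x^3 + 6*x^2 + 4*x + 1
which factors as (x + 1)^4. The eigenvalues (with algebraic multiplicities) are λ = -1 with multiplicity 4.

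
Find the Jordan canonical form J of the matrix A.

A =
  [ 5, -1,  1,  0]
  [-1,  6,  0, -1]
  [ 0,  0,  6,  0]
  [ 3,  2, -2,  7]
J_3(6) ⊕ J_1(6)

The characteristic polynomial is
  det(x·I − A) = x^4 - 24*x^3 + 216*x^2 - 864*x + 1296 = (x - 6)^4

Eigenvalues and multiplicities (the geometric multiplicity of λ is n − rank(A − λI), which equals the number of Jordan blocks for λ):
  λ = 6: algebraic multiplicity = 4, geometric multiplicity = 2

Determining the block sizes for each eigenvalue:
  λ = 6: with am = 4 and gm = 2, the partition is not yet determined (e.g. several partitions of 4 into 2 parts exist). Let N = A − (6)·I. Computing rank(N^1) = 2, rank(N^2) = 1, rank(N^3) = 0; the number of blocks of size ≥ j is rank(N^{j−1}) − rank(N^j), giving [2, 1, 1]. So we have 1 block(s) of size 3, 1 block(s) of size 1 → block sizes [3, 1]

Assembling the blocks gives a Jordan form
J =
  [6, 1, 0, 0]
  [0, 6, 1, 0]
  [0, 0, 6, 0]
  [0, 0, 0, 6]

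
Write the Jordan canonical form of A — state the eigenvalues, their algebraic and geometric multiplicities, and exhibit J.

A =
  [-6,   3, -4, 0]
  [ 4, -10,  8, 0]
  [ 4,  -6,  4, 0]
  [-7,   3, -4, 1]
J_2(-4) ⊕ J_1(-4) ⊕ J_1(1)

The characteristic polynomial is
  det(x·I − A) = x^4 + 11*x^3 + 36*x^2 + 16*x - 64 = (x - 1)*(x + 4)^3

Eigenvalues and multiplicities (the geometric multiplicity of λ is n − rank(A − λI), which equals the number of Jordan blocks for λ):
  λ = -4: algebraic multiplicity = 3, geometric multiplicity = 2
  λ = 1: algebraic multiplicity = 1, geometric multiplicity = 1

Determining the block sizes for each eigenvalue:
  λ = -4: 2 blocks summing to 3 forces exactly one block of size 2 and the rest size 1 → block sizes [2, 1]
  λ = 1: one block (gm = 1), so the single block has size am = 1 → block sizes [1]

Assembling the blocks gives a Jordan form
J =
  [-4,  1,  0, 0]
  [ 0, -4,  0, 0]
  [ 0,  0, -4, 0]
  [ 0,  0,  0, 1]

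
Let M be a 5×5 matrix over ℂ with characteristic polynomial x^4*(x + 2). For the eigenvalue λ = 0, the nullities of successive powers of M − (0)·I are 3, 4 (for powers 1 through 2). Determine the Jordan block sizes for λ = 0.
Block sizes for λ = 0: [2, 1, 1]

From the dimensions of kernels of powers, the number of Jordan blocks of size at least j is d_j − d_{j−1} where d_j = dim ker(N^j) (with d_0 = 0). Computing the differences gives [3, 1].
The number of blocks of size exactly k is (#blocks of size ≥ k) − (#blocks of size ≥ k + 1), so the partition is: 2 block(s) of size 1, 1 block(s) of size 2.
In nonincreasing order the block sizes are [2, 1, 1].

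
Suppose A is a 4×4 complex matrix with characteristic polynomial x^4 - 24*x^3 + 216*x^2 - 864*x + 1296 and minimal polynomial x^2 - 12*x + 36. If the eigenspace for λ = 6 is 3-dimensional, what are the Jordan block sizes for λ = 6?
Block sizes for λ = 6: [2, 1, 1]

Step 1 — from the characteristic polynomial, algebraic multiplicity of λ = 6 is 4. From dim ker(A − (6)·I) = 3, there are exactly 3 Jordan blocks for λ = 6.
Step 2 — from the minimal polynomial, the factor (x − 6)^2 tells us the largest block for λ = 6 has size 2.
Step 3 — with total size 4, 3 blocks, and largest block 2, the block sizes (in nonincreasing order) are [2, 1, 1].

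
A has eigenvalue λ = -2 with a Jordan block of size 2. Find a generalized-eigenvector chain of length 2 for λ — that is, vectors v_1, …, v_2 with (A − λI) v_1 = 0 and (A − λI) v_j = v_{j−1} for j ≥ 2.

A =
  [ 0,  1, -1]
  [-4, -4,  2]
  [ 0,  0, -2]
A Jordan chain for λ = -2 of length 2:
v_1 = (2, -4, 0)ᵀ
v_2 = (1, 0, 0)ᵀ

Let N = A − (-2)·I. We want v_2 with N^2 v_2 = 0 but N^1 v_2 ≠ 0; then v_{j-1} := N · v_j for j = 2, …, 2.

Pick v_2 = (1, 0, 0)ᵀ.
Then v_1 = N · v_2 = (2, -4, 0)ᵀ.

Sanity check: (A − (-2)·I) v_1 = (0, 0, 0)ᵀ = 0. ✓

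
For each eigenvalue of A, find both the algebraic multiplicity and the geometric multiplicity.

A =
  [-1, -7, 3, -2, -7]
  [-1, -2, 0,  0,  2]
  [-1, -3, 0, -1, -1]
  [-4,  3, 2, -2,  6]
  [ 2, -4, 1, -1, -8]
λ = -3: alg = 3, geom = 2; λ = -2: alg = 2, geom = 1

Step 1 — factor the characteristic polynomial to read off the algebraic multiplicities:
  χ_A(x) = (x + 2)^2*(x + 3)^3

Step 2 — compute geometric multiplicities via the rank-nullity identity g(λ) = n − rank(A − λI):
  rank(A − (-3)·I) = 3, so dim ker(A − (-3)·I) = n − 3 = 2
  rank(A − (-2)·I) = 4, so dim ker(A − (-2)·I) = n − 4 = 1

Summary:
  λ = -3: algebraic multiplicity = 3, geometric multiplicity = 2
  λ = -2: algebraic multiplicity = 2, geometric multiplicity = 1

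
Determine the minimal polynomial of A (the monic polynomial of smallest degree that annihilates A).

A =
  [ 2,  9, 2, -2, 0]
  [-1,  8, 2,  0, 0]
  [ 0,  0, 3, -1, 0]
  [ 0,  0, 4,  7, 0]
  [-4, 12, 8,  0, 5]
x^2 - 10*x + 25

The characteristic polynomial is χ_A(x) = (x - 5)^5, so the eigenvalues are known. The minimal polynomial is
  m_A(x) = Π_λ (x − λ)^{k_λ}
where k_λ is the size of the *largest* Jordan block for λ (equivalently, the smallest k with (A − λI)^k v = 0 for every generalised eigenvector v of λ).

  λ = 5: largest Jordan block has size 2, contributing (x − 5)^2

So m_A(x) = (x - 5)^2 = x^2 - 10*x + 25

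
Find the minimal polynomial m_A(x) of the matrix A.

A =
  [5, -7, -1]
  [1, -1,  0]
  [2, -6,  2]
x^3 - 6*x^2 + 12*x - 8

The characteristic polynomial is χ_A(x) = (x - 2)^3, so the eigenvalues are known. The minimal polynomial is
  m_A(x) = Π_λ (x − λ)^{k_λ}
where k_λ is the size of the *largest* Jordan block for λ (equivalently, the smallest k with (A − λI)^k v = 0 for every generalised eigenvector v of λ).

  λ = 2: largest Jordan block has size 3, contributing (x − 2)^3

So m_A(x) = (x - 2)^3 = x^3 - 6*x^2 + 12*x - 8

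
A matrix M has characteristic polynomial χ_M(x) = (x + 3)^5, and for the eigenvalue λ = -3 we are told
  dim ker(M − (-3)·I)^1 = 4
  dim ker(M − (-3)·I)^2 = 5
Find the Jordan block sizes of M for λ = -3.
Block sizes for λ = -3: [2, 1, 1, 1]

From the dimensions of kernels of powers, the number of Jordan blocks of size at least j is d_j − d_{j−1} where d_j = dim ker(N^j) (with d_0 = 0). Computing the differences gives [4, 1].
The number of blocks of size exactly k is (#blocks of size ≥ k) − (#blocks of size ≥ k + 1), so the partition is: 3 block(s) of size 1, 1 block(s) of size 2.
In nonincreasing order the block sizes are [2, 1, 1, 1].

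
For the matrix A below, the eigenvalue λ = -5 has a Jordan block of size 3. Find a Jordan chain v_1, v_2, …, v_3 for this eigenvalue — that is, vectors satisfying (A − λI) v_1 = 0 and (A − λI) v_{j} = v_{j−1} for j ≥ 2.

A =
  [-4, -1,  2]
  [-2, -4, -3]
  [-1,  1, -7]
A Jordan chain for λ = -5 of length 3:
v_1 = (1, -1, -1)ᵀ
v_2 = (1, -2, -1)ᵀ
v_3 = (1, 0, 0)ᵀ

Let N = A − (-5)·I. We want v_3 with N^3 v_3 = 0 but N^2 v_3 ≠ 0; then v_{j-1} := N · v_j for j = 3, …, 2.

Pick v_3 = (1, 0, 0)ᵀ.
Then v_2 = N · v_3 = (1, -2, -1)ᵀ.
Then v_1 = N · v_2 = (1, -1, -1)ᵀ.

Sanity check: (A − (-5)·I) v_1 = (0, 0, 0)ᵀ = 0. ✓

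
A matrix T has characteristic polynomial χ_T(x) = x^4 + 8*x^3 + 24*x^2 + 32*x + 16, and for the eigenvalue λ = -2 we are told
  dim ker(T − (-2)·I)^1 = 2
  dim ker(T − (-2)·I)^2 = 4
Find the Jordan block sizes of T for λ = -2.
Block sizes for λ = -2: [2, 2]

From the dimensions of kernels of powers, the number of Jordan blocks of size at least j is d_j − d_{j−1} where d_j = dim ker(N^j) (with d_0 = 0). Computing the differences gives [2, 2].
The number of blocks of size exactly k is (#blocks of size ≥ k) − (#blocks of size ≥ k + 1), so the partition is: 2 block(s) of size 2.
In nonincreasing order the block sizes are [2, 2].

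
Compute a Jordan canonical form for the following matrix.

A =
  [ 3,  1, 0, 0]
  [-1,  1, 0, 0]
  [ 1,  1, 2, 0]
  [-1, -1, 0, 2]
J_2(2) ⊕ J_1(2) ⊕ J_1(2)

The characteristic polynomial is
  det(x·I − A) = x^4 - 8*x^3 + 24*x^2 - 32*x + 16 = (x - 2)^4

Eigenvalues and multiplicities (the geometric multiplicity of λ is n − rank(A − λI), which equals the number of Jordan blocks for λ):
  λ = 2: algebraic multiplicity = 4, geometric multiplicity = 3

Determining the block sizes for each eigenvalue:
  λ = 2: 3 blocks summing to 4 forces exactly one block of size 2 and the rest size 1 → block sizes [2, 1, 1]

Assembling the blocks gives a Jordan form
J =
  [2, 1, 0, 0]
  [0, 2, 0, 0]
  [0, 0, 2, 0]
  [0, 0, 0, 2]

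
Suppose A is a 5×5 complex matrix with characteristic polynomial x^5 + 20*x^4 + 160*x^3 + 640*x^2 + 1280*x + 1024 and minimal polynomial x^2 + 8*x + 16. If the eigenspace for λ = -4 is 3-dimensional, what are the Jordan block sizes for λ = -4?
Block sizes for λ = -4: [2, 2, 1]

Step 1 — from the characteristic polynomial, algebraic multiplicity of λ = -4 is 5. From dim ker(A − (-4)·I) = 3, there are exactly 3 Jordan blocks for λ = -4.
Step 2 — from the minimal polynomial, the factor (x + 4)^2 tells us the largest block for λ = -4 has size 2.
Step 3 — with total size 5, 3 blocks, and largest block 2, the block sizes (in nonincreasing order) are [2, 2, 1].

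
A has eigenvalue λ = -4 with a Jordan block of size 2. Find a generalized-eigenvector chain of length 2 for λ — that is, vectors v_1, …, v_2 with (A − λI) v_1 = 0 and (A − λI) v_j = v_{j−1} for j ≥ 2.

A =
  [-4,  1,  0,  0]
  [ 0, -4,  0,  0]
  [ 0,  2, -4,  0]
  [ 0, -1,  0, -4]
A Jordan chain for λ = -4 of length 2:
v_1 = (1, 0, 2, -1)ᵀ
v_2 = (0, 1, 0, 0)ᵀ

Let N = A − (-4)·I. We want v_2 with N^2 v_2 = 0 but N^1 v_2 ≠ 0; then v_{j-1} := N · v_j for j = 2, …, 2.

Pick v_2 = (0, 1, 0, 0)ᵀ.
Then v_1 = N · v_2 = (1, 0, 2, -1)ᵀ.

Sanity check: (A − (-4)·I) v_1 = (0, 0, 0, 0)ᵀ = 0. ✓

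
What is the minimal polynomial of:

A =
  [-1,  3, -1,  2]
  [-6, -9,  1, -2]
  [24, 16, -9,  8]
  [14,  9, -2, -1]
x^3 + 15*x^2 + 75*x + 125

The characteristic polynomial is χ_A(x) = (x + 5)^4, so the eigenvalues are known. The minimal polynomial is
  m_A(x) = Π_λ (x − λ)^{k_λ}
where k_λ is the size of the *largest* Jordan block for λ (equivalently, the smallest k with (A − λI)^k v = 0 for every generalised eigenvector v of λ).

  λ = -5: largest Jordan block has size 3, contributing (x + 5)^3

So m_A(x) = (x + 5)^3 = x^3 + 15*x^2 + 75*x + 125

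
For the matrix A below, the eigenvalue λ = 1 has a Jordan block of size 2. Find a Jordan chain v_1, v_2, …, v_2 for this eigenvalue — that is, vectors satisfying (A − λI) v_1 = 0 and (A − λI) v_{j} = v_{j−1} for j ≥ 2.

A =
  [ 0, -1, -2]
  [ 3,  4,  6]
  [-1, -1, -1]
A Jordan chain for λ = 1 of length 2:
v_1 = (-1, 3, -1)ᵀ
v_2 = (1, 0, 0)ᵀ

Let N = A − (1)·I. We want v_2 with N^2 v_2 = 0 but N^1 v_2 ≠ 0; then v_{j-1} := N · v_j for j = 2, …, 2.

Pick v_2 = (1, 0, 0)ᵀ.
Then v_1 = N · v_2 = (-1, 3, -1)ᵀ.

Sanity check: (A − (1)·I) v_1 = (0, 0, 0)ᵀ = 0. ✓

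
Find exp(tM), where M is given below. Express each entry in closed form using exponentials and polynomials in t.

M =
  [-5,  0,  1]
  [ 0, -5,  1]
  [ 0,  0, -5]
e^{tM} =
  [exp(-5*t), 0, t*exp(-5*t)]
  [0, exp(-5*t), t*exp(-5*t)]
  [0, 0, exp(-5*t)]

Strategy: write M = P · J · P⁻¹ where J is a Jordan canonical form, so e^{tM} = P · e^{tJ} · P⁻¹, and e^{tJ} can be computed block-by-block.

M has Jordan form
J =
  [-5,  1,  0]
  [ 0, -5,  0]
  [ 0,  0, -5]
(up to reordering of blocks).

Per-block formulas:
  For a 2×2 Jordan block J_2(-5): exp(t · J_2(-5)) = e^(-5t)·(I + t·N), where N is the 2×2 nilpotent shift.
  For a 1×1 block at λ = -5: exp(t · [-5]) = [e^(-5t)].

After assembling e^{tJ} and conjugating by P, we get:

e^{tM} =
  [exp(-5*t), 0, t*exp(-5*t)]
  [0, exp(-5*t), t*exp(-5*t)]
  [0, 0, exp(-5*t)]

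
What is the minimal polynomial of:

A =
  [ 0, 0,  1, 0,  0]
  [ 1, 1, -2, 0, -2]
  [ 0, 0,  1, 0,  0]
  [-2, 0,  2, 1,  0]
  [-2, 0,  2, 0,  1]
x^3 - 2*x^2 + x

The characteristic polynomial is χ_A(x) = x*(x - 1)^4, so the eigenvalues are known. The minimal polynomial is
  m_A(x) = Π_λ (x − λ)^{k_λ}
where k_λ is the size of the *largest* Jordan block for λ (equivalently, the smallest k with (A − λI)^k v = 0 for every generalised eigenvector v of λ).

  λ = 0: largest Jordan block has size 1, contributing (x − 0)
  λ = 1: largest Jordan block has size 2, contributing (x − 1)^2

So m_A(x) = x*(x - 1)^2 = x^3 - 2*x^2 + x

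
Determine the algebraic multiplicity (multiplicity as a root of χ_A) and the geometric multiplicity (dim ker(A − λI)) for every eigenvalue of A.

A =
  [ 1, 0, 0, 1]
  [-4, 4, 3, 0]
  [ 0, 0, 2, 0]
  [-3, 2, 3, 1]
λ = 2: alg = 4, geom = 2

Step 1 — factor the characteristic polynomial to read off the algebraic multiplicities:
  χ_A(x) = (x - 2)^4

Step 2 — compute geometric multiplicities via the rank-nullity identity g(λ) = n − rank(A − λI):
  rank(A − (2)·I) = 2, so dim ker(A − (2)·I) = n − 2 = 2

Summary:
  λ = 2: algebraic multiplicity = 4, geometric multiplicity = 2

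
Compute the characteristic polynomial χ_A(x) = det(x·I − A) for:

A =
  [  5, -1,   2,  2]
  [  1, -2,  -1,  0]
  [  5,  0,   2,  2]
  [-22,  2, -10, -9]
x^4 + 4*x^3 + 6*x^2 + 4*x + 1

Expanding det(x·I − A) (e.g. by cofactor expansion or by noting that A is similar to its Jordan form J, which has the same characteristic polynomial as A) gives
  χ_A(x) = x^4 + 4*x^3 + 6*x^2 + 4*x + 1
which factors as (x + 1)^4. The eigenvalues (with algebraic multiplicities) are λ = -1 with multiplicity 4.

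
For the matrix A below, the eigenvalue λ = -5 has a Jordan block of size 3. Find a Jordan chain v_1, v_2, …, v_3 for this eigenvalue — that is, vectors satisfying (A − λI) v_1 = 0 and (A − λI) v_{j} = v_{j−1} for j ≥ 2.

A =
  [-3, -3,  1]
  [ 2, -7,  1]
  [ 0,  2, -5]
A Jordan chain for λ = -5 of length 3:
v_1 = (-2, 0, 4)ᵀ
v_2 = (2, 2, 0)ᵀ
v_3 = (1, 0, 0)ᵀ

Let N = A − (-5)·I. We want v_3 with N^3 v_3 = 0 but N^2 v_3 ≠ 0; then v_{j-1} := N · v_j for j = 3, …, 2.

Pick v_3 = (1, 0, 0)ᵀ.
Then v_2 = N · v_3 = (2, 2, 0)ᵀ.
Then v_1 = N · v_2 = (-2, 0, 4)ᵀ.

Sanity check: (A − (-5)·I) v_1 = (0, 0, 0)ᵀ = 0. ✓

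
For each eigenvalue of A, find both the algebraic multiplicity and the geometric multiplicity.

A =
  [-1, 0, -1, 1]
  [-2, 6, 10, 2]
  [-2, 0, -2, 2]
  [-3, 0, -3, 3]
λ = 0: alg = 3, geom = 2; λ = 6: alg = 1, geom = 1

Step 1 — factor the characteristic polynomial to read off the algebraic multiplicities:
  χ_A(x) = x^3*(x - 6)

Step 2 — compute geometric multiplicities via the rank-nullity identity g(λ) = n − rank(A − λI):
  rank(A − (0)·I) = 2, so dim ker(A − (0)·I) = n − 2 = 2
  rank(A − (6)·I) = 3, so dim ker(A − (6)·I) = n − 3 = 1

Summary:
  λ = 0: algebraic multiplicity = 3, geometric multiplicity = 2
  λ = 6: algebraic multiplicity = 1, geometric multiplicity = 1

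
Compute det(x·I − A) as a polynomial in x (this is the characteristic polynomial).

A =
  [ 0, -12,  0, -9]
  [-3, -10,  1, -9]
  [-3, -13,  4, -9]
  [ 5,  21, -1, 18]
x^4 - 12*x^3 + 54*x^2 - 108*x + 81

Expanding det(x·I − A) (e.g. by cofactor expansion or by noting that A is similar to its Jordan form J, which has the same characteristic polynomial as A) gives
  χ_A(x) = x^4 - 12*x^3 + 54*x^2 - 108*x + 81
which factors as (x - 3)^4. The eigenvalues (with algebraic multiplicities) are λ = 3 with multiplicity 4.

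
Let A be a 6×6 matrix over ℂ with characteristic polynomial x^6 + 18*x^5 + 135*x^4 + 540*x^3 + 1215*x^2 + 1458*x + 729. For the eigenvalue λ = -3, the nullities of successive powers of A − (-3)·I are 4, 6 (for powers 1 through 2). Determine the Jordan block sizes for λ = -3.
Block sizes for λ = -3: [2, 2, 1, 1]

From the dimensions of kernels of powers, the number of Jordan blocks of size at least j is d_j − d_{j−1} where d_j = dim ker(N^j) (with d_0 = 0). Computing the differences gives [4, 2].
The number of blocks of size exactly k is (#blocks of size ≥ k) − (#blocks of size ≥ k + 1), so the partition is: 2 block(s) of size 1, 2 block(s) of size 2.
In nonincreasing order the block sizes are [2, 2, 1, 1].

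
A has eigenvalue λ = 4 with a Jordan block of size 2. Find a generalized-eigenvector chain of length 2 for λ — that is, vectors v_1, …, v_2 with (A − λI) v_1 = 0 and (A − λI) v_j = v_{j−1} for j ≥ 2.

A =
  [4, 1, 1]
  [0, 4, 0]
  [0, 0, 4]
A Jordan chain for λ = 4 of length 2:
v_1 = (1, 0, 0)ᵀ
v_2 = (0, 1, 0)ᵀ

Let N = A − (4)·I. We want v_2 with N^2 v_2 = 0 but N^1 v_2 ≠ 0; then v_{j-1} := N · v_j for j = 2, …, 2.

Pick v_2 = (0, 1, 0)ᵀ.
Then v_1 = N · v_2 = (1, 0, 0)ᵀ.

Sanity check: (A − (4)·I) v_1 = (0, 0, 0)ᵀ = 0. ✓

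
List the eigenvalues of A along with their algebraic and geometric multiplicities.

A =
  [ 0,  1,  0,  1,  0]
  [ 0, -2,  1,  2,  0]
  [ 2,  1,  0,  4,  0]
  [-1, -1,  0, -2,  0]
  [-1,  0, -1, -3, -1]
λ = -1: alg = 5, geom = 3

Step 1 — factor the characteristic polynomial to read off the algebraic multiplicities:
  χ_A(x) = (x + 1)^5

Step 2 — compute geometric multiplicities via the rank-nullity identity g(λ) = n − rank(A − λI):
  rank(A − (-1)·I) = 2, so dim ker(A − (-1)·I) = n − 2 = 3

Summary:
  λ = -1: algebraic multiplicity = 5, geometric multiplicity = 3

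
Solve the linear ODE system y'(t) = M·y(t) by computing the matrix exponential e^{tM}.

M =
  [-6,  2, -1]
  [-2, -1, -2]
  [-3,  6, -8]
e^{tM} =
  [-t*exp(-5*t) + exp(-5*t), 2*t*exp(-5*t), -t*exp(-5*t)]
  [-2*t*exp(-5*t), 4*t*exp(-5*t) + exp(-5*t), -2*t*exp(-5*t)]
  [-3*t*exp(-5*t), 6*t*exp(-5*t), -3*t*exp(-5*t) + exp(-5*t)]

Strategy: write M = P · J · P⁻¹ where J is a Jordan canonical form, so e^{tM} = P · e^{tJ} · P⁻¹, and e^{tJ} can be computed block-by-block.

M has Jordan form
J =
  [-5,  1,  0]
  [ 0, -5,  0]
  [ 0,  0, -5]
(up to reordering of blocks).

Per-block formulas:
  For a 1×1 block at λ = -5: exp(t · [-5]) = [e^(-5t)].
  For a 2×2 Jordan block J_2(-5): exp(t · J_2(-5)) = e^(-5t)·(I + t·N), where N is the 2×2 nilpotent shift.

After assembling e^{tJ} and conjugating by P, we get:

e^{tM} =
  [-t*exp(-5*t) + exp(-5*t), 2*t*exp(-5*t), -t*exp(-5*t)]
  [-2*t*exp(-5*t), 4*t*exp(-5*t) + exp(-5*t), -2*t*exp(-5*t)]
  [-3*t*exp(-5*t), 6*t*exp(-5*t), -3*t*exp(-5*t) + exp(-5*t)]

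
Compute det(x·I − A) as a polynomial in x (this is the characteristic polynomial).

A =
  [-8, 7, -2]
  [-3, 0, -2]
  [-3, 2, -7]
x^3 + 15*x^2 + 75*x + 125

Expanding det(x·I − A) (e.g. by cofactor expansion or by noting that A is similar to its Jordan form J, which has the same characteristic polynomial as A) gives
  χ_A(x) = x^3 + 15*x^2 + 75*x + 125
which factors as (x + 5)^3. The eigenvalues (with algebraic multiplicities) are λ = -5 with multiplicity 3.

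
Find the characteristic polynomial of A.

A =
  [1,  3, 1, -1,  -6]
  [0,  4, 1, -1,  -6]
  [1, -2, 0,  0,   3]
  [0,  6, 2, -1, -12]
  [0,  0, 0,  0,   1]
x^5 - 5*x^4 + 10*x^3 - 10*x^2 + 5*x - 1

Expanding det(x·I − A) (e.g. by cofactor expansion or by noting that A is similar to its Jordan form J, which has the same characteristic polynomial as A) gives
  χ_A(x) = x^5 - 5*x^4 + 10*x^3 - 10*x^2 + 5*x - 1
which factors as (x - 1)^5. The eigenvalues (with algebraic multiplicities) are λ = 1 with multiplicity 5.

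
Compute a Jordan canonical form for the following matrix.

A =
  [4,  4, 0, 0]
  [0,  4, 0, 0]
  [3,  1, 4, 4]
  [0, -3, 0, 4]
J_2(4) ⊕ J_2(4)

The characteristic polynomial is
  det(x·I − A) = x^4 - 16*x^3 + 96*x^2 - 256*x + 256 = (x - 4)^4

Eigenvalues and multiplicities (the geometric multiplicity of λ is n − rank(A − λI), which equals the number of Jordan blocks for λ):
  λ = 4: algebraic multiplicity = 4, geometric multiplicity = 2

Determining the block sizes for each eigenvalue:
  λ = 4: with am = 4 and gm = 2, the partition is not yet determined (e.g. several partitions of 4 into 2 parts exist). Let N = A − (4)·I. Computing rank(N^1) = 2, rank(N^2) = 0; the number of blocks of size ≥ j is rank(N^{j−1}) − rank(N^j), giving [2, 2]. So we have 2 block(s) of size 2 → block sizes [2, 2]

Assembling the blocks gives a Jordan form
J =
  [4, 1, 0, 0]
  [0, 4, 0, 0]
  [0, 0, 4, 1]
  [0, 0, 0, 4]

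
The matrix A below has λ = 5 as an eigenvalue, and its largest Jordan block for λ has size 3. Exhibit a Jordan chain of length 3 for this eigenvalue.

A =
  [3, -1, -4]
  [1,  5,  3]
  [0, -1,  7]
A Jordan chain for λ = 5 of length 3:
v_1 = (3, -2, -1)ᵀ
v_2 = (-2, 1, 0)ᵀ
v_3 = (1, 0, 0)ᵀ

Let N = A − (5)·I. We want v_3 with N^3 v_3 = 0 but N^2 v_3 ≠ 0; then v_{j-1} := N · v_j for j = 3, …, 2.

Pick v_3 = (1, 0, 0)ᵀ.
Then v_2 = N · v_3 = (-2, 1, 0)ᵀ.
Then v_1 = N · v_2 = (3, -2, -1)ᵀ.

Sanity check: (A − (5)·I) v_1 = (0, 0, 0)ᵀ = 0. ✓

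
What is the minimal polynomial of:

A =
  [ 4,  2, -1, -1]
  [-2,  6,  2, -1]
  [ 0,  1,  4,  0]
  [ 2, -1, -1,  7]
x^4 - 21*x^3 + 165*x^2 - 575*x + 750

The characteristic polynomial is χ_A(x) = (x - 6)*(x - 5)^3, so the eigenvalues are known. The minimal polynomial is
  m_A(x) = Π_λ (x − λ)^{k_λ}
where k_λ is the size of the *largest* Jordan block for λ (equivalently, the smallest k with (A − λI)^k v = 0 for every generalised eigenvector v of λ).

  λ = 5: largest Jordan block has size 3, contributing (x − 5)^3
  λ = 6: largest Jordan block has size 1, contributing (x − 6)

So m_A(x) = (x - 6)*(x - 5)^3 = x^4 - 21*x^3 + 165*x^2 - 575*x + 750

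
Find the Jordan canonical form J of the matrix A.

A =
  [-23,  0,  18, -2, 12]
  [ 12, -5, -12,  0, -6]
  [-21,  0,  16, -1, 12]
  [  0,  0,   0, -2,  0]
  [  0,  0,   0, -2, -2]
J_1(-5) ⊕ J_1(-5) ⊕ J_2(-2) ⊕ J_1(-2)

The characteristic polynomial is
  det(x·I − A) = x^5 + 16*x^4 + 97*x^3 + 278*x^2 + 380*x + 200 = (x + 2)^3*(x + 5)^2

Eigenvalues and multiplicities (the geometric multiplicity of λ is n − rank(A − λI), which equals the number of Jordan blocks for λ):
  λ = -5: algebraic multiplicity = 2, geometric multiplicity = 2
  λ = -2: algebraic multiplicity = 3, geometric multiplicity = 2

Determining the block sizes for each eigenvalue:
  λ = -5: gm = am = 2, so every block has size 1 → block sizes [1, 1]
  λ = -2: 2 blocks summing to 3 forces exactly one block of size 2 and the rest size 1 → block sizes [2, 1]

Assembling the blocks gives a Jordan form
J =
  [-5,  0,  0,  0,  0]
  [ 0, -5,  0,  0,  0]
  [ 0,  0, -2,  1,  0]
  [ 0,  0,  0, -2,  0]
  [ 0,  0,  0,  0, -2]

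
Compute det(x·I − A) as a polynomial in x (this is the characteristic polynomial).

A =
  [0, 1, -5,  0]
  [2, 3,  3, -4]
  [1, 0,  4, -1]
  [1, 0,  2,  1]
x^4 - 8*x^3 + 24*x^2 - 32*x + 16

Expanding det(x·I − A) (e.g. by cofactor expansion or by noting that A is similar to its Jordan form J, which has the same characteristic polynomial as A) gives
  χ_A(x) = x^4 - 8*x^3 + 24*x^2 - 32*x + 16
which factors as (x - 2)^4. The eigenvalues (with algebraic multiplicities) are λ = 2 with multiplicity 4.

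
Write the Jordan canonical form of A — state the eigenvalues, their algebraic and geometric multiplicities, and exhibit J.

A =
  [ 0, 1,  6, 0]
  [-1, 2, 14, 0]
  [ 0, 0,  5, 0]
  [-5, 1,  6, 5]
J_2(1) ⊕ J_1(5) ⊕ J_1(5)

The characteristic polynomial is
  det(x·I − A) = x^4 - 12*x^3 + 46*x^2 - 60*x + 25 = (x - 5)^2*(x - 1)^2

Eigenvalues and multiplicities (the geometric multiplicity of λ is n − rank(A − λI), which equals the number of Jordan blocks for λ):
  λ = 1: algebraic multiplicity = 2, geometric multiplicity = 1
  λ = 5: algebraic multiplicity = 2, geometric multiplicity = 2

Determining the block sizes for each eigenvalue:
  λ = 1: one block (gm = 1), so the single block has size am = 2 → block sizes [2]
  λ = 5: gm = am = 2, so every block has size 1 → block sizes [1, 1]

Assembling the blocks gives a Jordan form
J =
  [1, 1, 0, 0]
  [0, 1, 0, 0]
  [0, 0, 5, 0]
  [0, 0, 0, 5]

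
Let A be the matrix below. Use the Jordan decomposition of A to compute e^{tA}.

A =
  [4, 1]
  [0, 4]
e^{tA} =
  [exp(4*t), t*exp(4*t)]
  [0, exp(4*t)]

Strategy: write A = P · J · P⁻¹ where J is a Jordan canonical form, so e^{tA} = P · e^{tJ} · P⁻¹, and e^{tJ} can be computed block-by-block.

A has Jordan form
J =
  [4, 1]
  [0, 4]
(up to reordering of blocks).

Per-block formulas:
  For a 2×2 Jordan block J_2(4): exp(t · J_2(4)) = e^(4t)·(I + t·N), where N is the 2×2 nilpotent shift.

After assembling e^{tJ} and conjugating by P, we get:

e^{tA} =
  [exp(4*t), t*exp(4*t)]
  [0, exp(4*t)]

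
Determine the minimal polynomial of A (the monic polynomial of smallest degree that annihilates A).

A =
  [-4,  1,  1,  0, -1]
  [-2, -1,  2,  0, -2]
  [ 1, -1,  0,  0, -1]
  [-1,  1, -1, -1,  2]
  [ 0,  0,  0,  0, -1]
x^3 + 5*x^2 + 7*x + 3

The characteristic polynomial is χ_A(x) = (x + 1)^4*(x + 3), so the eigenvalues are known. The minimal polynomial is
  m_A(x) = Π_λ (x − λ)^{k_λ}
where k_λ is the size of the *largest* Jordan block for λ (equivalently, the smallest k with (A − λI)^k v = 0 for every generalised eigenvector v of λ).

  λ = -3: largest Jordan block has size 1, contributing (x + 3)
  λ = -1: largest Jordan block has size 2, contributing (x + 1)^2

So m_A(x) = (x + 1)^2*(x + 3) = x^3 + 5*x^2 + 7*x + 3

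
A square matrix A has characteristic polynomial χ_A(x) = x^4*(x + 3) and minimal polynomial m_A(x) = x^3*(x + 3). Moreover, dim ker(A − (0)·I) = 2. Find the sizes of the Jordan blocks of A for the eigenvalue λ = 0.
Block sizes for λ = 0: [3, 1]

Step 1 — from the characteristic polynomial, algebraic multiplicity of λ = 0 is 4. From dim ker(A − (0)·I) = 2, there are exactly 2 Jordan blocks for λ = 0.
Step 2 — from the minimal polynomial, the factor (x − 0)^3 tells us the largest block for λ = 0 has size 3.
Step 3 — with total size 4, 2 blocks, and largest block 3, the block sizes (in nonincreasing order) are [3, 1].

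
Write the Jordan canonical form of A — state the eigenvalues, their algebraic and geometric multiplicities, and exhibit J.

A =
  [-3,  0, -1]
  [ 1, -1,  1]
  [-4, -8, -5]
J_3(-3)

The characteristic polynomial is
  det(x·I − A) = x^3 + 9*x^2 + 27*x + 27 = (x + 3)^3

Eigenvalues and multiplicities (the geometric multiplicity of λ is n − rank(A − λI), which equals the number of Jordan blocks for λ):
  λ = -3: algebraic multiplicity = 3, geometric multiplicity = 1

Determining the block sizes for each eigenvalue:
  λ = -3: one block (gm = 1), so the single block has size am = 3 → block sizes [3]

Assembling the blocks gives a Jordan form
J =
  [-3,  1,  0]
  [ 0, -3,  1]
  [ 0,  0, -3]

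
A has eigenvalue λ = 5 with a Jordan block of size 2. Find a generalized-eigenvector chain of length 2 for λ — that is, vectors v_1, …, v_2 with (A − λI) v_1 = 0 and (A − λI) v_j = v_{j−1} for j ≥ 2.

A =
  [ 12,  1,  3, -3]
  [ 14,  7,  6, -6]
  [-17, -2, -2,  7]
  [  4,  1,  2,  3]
A Jordan chain for λ = 5 of length 2:
v_1 = (7, 14, -17, 4)ᵀ
v_2 = (1, 0, 0, 0)ᵀ

Let N = A − (5)·I. We want v_2 with N^2 v_2 = 0 but N^1 v_2 ≠ 0; then v_{j-1} := N · v_j for j = 2, …, 2.

Pick v_2 = (1, 0, 0, 0)ᵀ.
Then v_1 = N · v_2 = (7, 14, -17, 4)ᵀ.

Sanity check: (A − (5)·I) v_1 = (0, 0, 0, 0)ᵀ = 0. ✓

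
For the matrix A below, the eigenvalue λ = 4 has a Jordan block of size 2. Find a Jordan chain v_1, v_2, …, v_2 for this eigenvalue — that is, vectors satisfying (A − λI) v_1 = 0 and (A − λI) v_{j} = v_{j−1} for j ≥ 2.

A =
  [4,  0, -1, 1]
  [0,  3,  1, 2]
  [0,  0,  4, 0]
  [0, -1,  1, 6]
A Jordan chain for λ = 4 of length 2:
v_1 = (-1, 0, 0, 0)ᵀ
v_2 = (0, 1, 1, 0)ᵀ

Let N = A − (4)·I. We want v_2 with N^2 v_2 = 0 but N^1 v_2 ≠ 0; then v_{j-1} := N · v_j for j = 2, …, 2.

Pick v_2 = (0, 1, 1, 0)ᵀ.
Then v_1 = N · v_2 = (-1, 0, 0, 0)ᵀ.

Sanity check: (A − (4)·I) v_1 = (0, 0, 0, 0)ᵀ = 0. ✓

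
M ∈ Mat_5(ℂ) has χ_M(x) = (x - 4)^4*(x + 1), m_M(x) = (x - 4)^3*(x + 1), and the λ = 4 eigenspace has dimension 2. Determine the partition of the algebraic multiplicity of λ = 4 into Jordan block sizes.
Block sizes for λ = 4: [3, 1]

Step 1 — from the characteristic polynomial, algebraic multiplicity of λ = 4 is 4. From dim ker(M − (4)·I) = 2, there are exactly 2 Jordan blocks for λ = 4.
Step 2 — from the minimal polynomial, the factor (x − 4)^3 tells us the largest block for λ = 4 has size 3.
Step 3 — with total size 4, 2 blocks, and largest block 3, the block sizes (in nonincreasing order) are [3, 1].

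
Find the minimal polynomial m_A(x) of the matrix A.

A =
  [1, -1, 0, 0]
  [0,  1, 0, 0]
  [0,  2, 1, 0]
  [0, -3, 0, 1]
x^2 - 2*x + 1

The characteristic polynomial is χ_A(x) = (x - 1)^4, so the eigenvalues are known. The minimal polynomial is
  m_A(x) = Π_λ (x − λ)^{k_λ}
where k_λ is the size of the *largest* Jordan block for λ (equivalently, the smallest k with (A − λI)^k v = 0 for every generalised eigenvector v of λ).

  λ = 1: largest Jordan block has size 2, contributing (x − 1)^2

So m_A(x) = (x - 1)^2 = x^2 - 2*x + 1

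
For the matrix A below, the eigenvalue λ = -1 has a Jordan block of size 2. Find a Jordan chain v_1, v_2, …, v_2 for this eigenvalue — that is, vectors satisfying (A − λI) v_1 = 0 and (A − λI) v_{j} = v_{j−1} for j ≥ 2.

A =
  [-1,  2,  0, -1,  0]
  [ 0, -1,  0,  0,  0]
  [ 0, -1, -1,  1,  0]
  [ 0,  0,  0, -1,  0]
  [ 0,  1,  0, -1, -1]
A Jordan chain for λ = -1 of length 2:
v_1 = (2, 0, -1, 0, 1)ᵀ
v_2 = (0, 1, 0, 0, 0)ᵀ

Let N = A − (-1)·I. We want v_2 with N^2 v_2 = 0 but N^1 v_2 ≠ 0; then v_{j-1} := N · v_j for j = 2, …, 2.

Pick v_2 = (0, 1, 0, 0, 0)ᵀ.
Then v_1 = N · v_2 = (2, 0, -1, 0, 1)ᵀ.

Sanity check: (A − (-1)·I) v_1 = (0, 0, 0, 0, 0)ᵀ = 0. ✓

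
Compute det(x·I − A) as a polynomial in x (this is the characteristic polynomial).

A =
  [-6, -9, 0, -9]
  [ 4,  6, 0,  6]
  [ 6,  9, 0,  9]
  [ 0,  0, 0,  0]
x^4

Expanding det(x·I − A) (e.g. by cofactor expansion or by noting that A is similar to its Jordan form J, which has the same characteristic polynomial as A) gives
  χ_A(x) = x^4
which factors as x^4. The eigenvalues (with algebraic multiplicities) are λ = 0 with multiplicity 4.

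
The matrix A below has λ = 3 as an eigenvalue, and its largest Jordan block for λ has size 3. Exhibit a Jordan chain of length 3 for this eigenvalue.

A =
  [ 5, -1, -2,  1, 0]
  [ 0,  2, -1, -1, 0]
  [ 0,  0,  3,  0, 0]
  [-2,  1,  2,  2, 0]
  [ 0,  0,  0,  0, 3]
A Jordan chain for λ = 3 of length 3:
v_1 = (2, 2, 0, -2, 0)ᵀ
v_2 = (2, 0, 0, -2, 0)ᵀ
v_3 = (1, 0, 0, 0, 0)ᵀ

Let N = A − (3)·I. We want v_3 with N^3 v_3 = 0 but N^2 v_3 ≠ 0; then v_{j-1} := N · v_j for j = 3, …, 2.

Pick v_3 = (1, 0, 0, 0, 0)ᵀ.
Then v_2 = N · v_3 = (2, 0, 0, -2, 0)ᵀ.
Then v_1 = N · v_2 = (2, 2, 0, -2, 0)ᵀ.

Sanity check: (A − (3)·I) v_1 = (0, 0, 0, 0, 0)ᵀ = 0. ✓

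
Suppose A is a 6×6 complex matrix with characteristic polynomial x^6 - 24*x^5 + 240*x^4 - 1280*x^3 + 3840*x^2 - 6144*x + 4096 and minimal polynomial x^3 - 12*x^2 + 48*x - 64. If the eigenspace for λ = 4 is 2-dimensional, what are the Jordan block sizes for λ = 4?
Block sizes for λ = 4: [3, 3]

Step 1 — from the characteristic polynomial, algebraic multiplicity of λ = 4 is 6. From dim ker(A − (4)·I) = 2, there are exactly 2 Jordan blocks for λ = 4.
Step 2 — from the minimal polynomial, the factor (x − 4)^3 tells us the largest block for λ = 4 has size 3.
Step 3 — with total size 6, 2 blocks, and largest block 3, the block sizes (in nonincreasing order) are [3, 3].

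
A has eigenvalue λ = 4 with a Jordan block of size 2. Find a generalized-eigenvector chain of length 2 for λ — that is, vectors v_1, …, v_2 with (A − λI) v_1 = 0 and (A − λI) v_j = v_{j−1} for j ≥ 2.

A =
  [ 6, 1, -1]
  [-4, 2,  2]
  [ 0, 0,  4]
A Jordan chain for λ = 4 of length 2:
v_1 = (2, -4, 0)ᵀ
v_2 = (1, 0, 0)ᵀ

Let N = A − (4)·I. We want v_2 with N^2 v_2 = 0 but N^1 v_2 ≠ 0; then v_{j-1} := N · v_j for j = 2, …, 2.

Pick v_2 = (1, 0, 0)ᵀ.
Then v_1 = N · v_2 = (2, -4, 0)ᵀ.

Sanity check: (A − (4)·I) v_1 = (0, 0, 0)ᵀ = 0. ✓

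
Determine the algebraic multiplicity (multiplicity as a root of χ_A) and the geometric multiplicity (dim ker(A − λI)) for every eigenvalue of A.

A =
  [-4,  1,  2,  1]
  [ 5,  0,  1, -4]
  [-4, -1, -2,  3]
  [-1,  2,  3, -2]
λ = -2: alg = 4, geom = 2

Step 1 — factor the characteristic polynomial to read off the algebraic multiplicities:
  χ_A(x) = (x + 2)^4

Step 2 — compute geometric multiplicities via the rank-nullity identity g(λ) = n − rank(A − λI):
  rank(A − (-2)·I) = 2, so dim ker(A − (-2)·I) = n − 2 = 2

Summary:
  λ = -2: algebraic multiplicity = 4, geometric multiplicity = 2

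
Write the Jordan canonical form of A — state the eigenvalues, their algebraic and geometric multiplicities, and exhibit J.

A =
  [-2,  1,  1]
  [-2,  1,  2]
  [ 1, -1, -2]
J_2(-1) ⊕ J_1(-1)

The characteristic polynomial is
  det(x·I − A) = x^3 + 3*x^2 + 3*x + 1 = (x + 1)^3

Eigenvalues and multiplicities (the geometric multiplicity of λ is n − rank(A − λI), which equals the number of Jordan blocks for λ):
  λ = -1: algebraic multiplicity = 3, geometric multiplicity = 2

Determining the block sizes for each eigenvalue:
  λ = -1: 2 blocks summing to 3 forces exactly one block of size 2 and the rest size 1 → block sizes [2, 1]

Assembling the blocks gives a Jordan form
J =
  [-1,  1,  0]
  [ 0, -1,  0]
  [ 0,  0, -1]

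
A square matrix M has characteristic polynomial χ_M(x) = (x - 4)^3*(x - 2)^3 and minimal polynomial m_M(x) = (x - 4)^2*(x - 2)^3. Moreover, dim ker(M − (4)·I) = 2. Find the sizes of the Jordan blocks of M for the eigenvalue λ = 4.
Block sizes for λ = 4: [2, 1]

Step 1 — from the characteristic polynomial, algebraic multiplicity of λ = 4 is 3. From dim ker(M − (4)·I) = 2, there are exactly 2 Jordan blocks for λ = 4.
Step 2 — from the minimal polynomial, the factor (x − 4)^2 tells us the largest block for λ = 4 has size 2.
Step 3 — with total size 3, 2 blocks, and largest block 2, the block sizes (in nonincreasing order) are [2, 1].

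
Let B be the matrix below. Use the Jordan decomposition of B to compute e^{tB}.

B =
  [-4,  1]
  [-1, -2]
e^{tB} =
  [-t*exp(-3*t) + exp(-3*t), t*exp(-3*t)]
  [-t*exp(-3*t), t*exp(-3*t) + exp(-3*t)]

Strategy: write B = P · J · P⁻¹ where J is a Jordan canonical form, so e^{tB} = P · e^{tJ} · P⁻¹, and e^{tJ} can be computed block-by-block.

B has Jordan form
J =
  [-3,  1]
  [ 0, -3]
(up to reordering of blocks).

Per-block formulas:
  For a 2×2 Jordan block J_2(-3): exp(t · J_2(-3)) = e^(-3t)·(I + t·N), where N is the 2×2 nilpotent shift.

After assembling e^{tJ} and conjugating by P, we get:

e^{tB} =
  [-t*exp(-3*t) + exp(-3*t), t*exp(-3*t)]
  [-t*exp(-3*t), t*exp(-3*t) + exp(-3*t)]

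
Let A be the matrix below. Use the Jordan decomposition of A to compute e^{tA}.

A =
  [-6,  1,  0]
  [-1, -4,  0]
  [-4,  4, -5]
e^{tA} =
  [-t*exp(-5*t) + exp(-5*t), t*exp(-5*t), 0]
  [-t*exp(-5*t), t*exp(-5*t) + exp(-5*t), 0]
  [-4*t*exp(-5*t), 4*t*exp(-5*t), exp(-5*t)]

Strategy: write A = P · J · P⁻¹ where J is a Jordan canonical form, so e^{tA} = P · e^{tJ} · P⁻¹, and e^{tJ} can be computed block-by-block.

A has Jordan form
J =
  [-5,  1,  0]
  [ 0, -5,  0]
  [ 0,  0, -5]
(up to reordering of blocks).

Per-block formulas:
  For a 2×2 Jordan block J_2(-5): exp(t · J_2(-5)) = e^(-5t)·(I + t·N), where N is the 2×2 nilpotent shift.
  For a 1×1 block at λ = -5: exp(t · [-5]) = [e^(-5t)].

After assembling e^{tJ} and conjugating by P, we get:

e^{tA} =
  [-t*exp(-5*t) + exp(-5*t), t*exp(-5*t), 0]
  [-t*exp(-5*t), t*exp(-5*t) + exp(-5*t), 0]
  [-4*t*exp(-5*t), 4*t*exp(-5*t), exp(-5*t)]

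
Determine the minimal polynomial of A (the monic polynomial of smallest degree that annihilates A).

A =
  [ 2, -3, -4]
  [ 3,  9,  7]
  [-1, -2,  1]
x^3 - 12*x^2 + 48*x - 64

The characteristic polynomial is χ_A(x) = (x - 4)^3, so the eigenvalues are known. The minimal polynomial is
  m_A(x) = Π_λ (x − λ)^{k_λ}
where k_λ is the size of the *largest* Jordan block for λ (equivalently, the smallest k with (A − λI)^k v = 0 for every generalised eigenvector v of λ).

  λ = 4: largest Jordan block has size 3, contributing (x − 4)^3

So m_A(x) = (x - 4)^3 = x^3 - 12*x^2 + 48*x - 64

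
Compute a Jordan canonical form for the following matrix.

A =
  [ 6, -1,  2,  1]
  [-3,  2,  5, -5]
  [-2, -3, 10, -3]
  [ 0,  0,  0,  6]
J_3(6) ⊕ J_1(6)

The characteristic polynomial is
  det(x·I − A) = x^4 - 24*x^3 + 216*x^2 - 864*x + 1296 = (x - 6)^4

Eigenvalues and multiplicities (the geometric multiplicity of λ is n − rank(A − λI), which equals the number of Jordan blocks for λ):
  λ = 6: algebraic multiplicity = 4, geometric multiplicity = 2

Determining the block sizes for each eigenvalue:
  λ = 6: with am = 4 and gm = 2, the partition is not yet determined (e.g. several partitions of 4 into 2 parts exist). Let N = A − (6)·I. Computing rank(N^1) = 2, rank(N^2) = 1, rank(N^3) = 0; the number of blocks of size ≥ j is rank(N^{j−1}) − rank(N^j), giving [2, 1, 1]. So we have 1 block(s) of size 3, 1 block(s) of size 1 → block sizes [3, 1]

Assembling the blocks gives a Jordan form
J =
  [6, 1, 0, 0]
  [0, 6, 1, 0]
  [0, 0, 6, 0]
  [0, 0, 0, 6]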